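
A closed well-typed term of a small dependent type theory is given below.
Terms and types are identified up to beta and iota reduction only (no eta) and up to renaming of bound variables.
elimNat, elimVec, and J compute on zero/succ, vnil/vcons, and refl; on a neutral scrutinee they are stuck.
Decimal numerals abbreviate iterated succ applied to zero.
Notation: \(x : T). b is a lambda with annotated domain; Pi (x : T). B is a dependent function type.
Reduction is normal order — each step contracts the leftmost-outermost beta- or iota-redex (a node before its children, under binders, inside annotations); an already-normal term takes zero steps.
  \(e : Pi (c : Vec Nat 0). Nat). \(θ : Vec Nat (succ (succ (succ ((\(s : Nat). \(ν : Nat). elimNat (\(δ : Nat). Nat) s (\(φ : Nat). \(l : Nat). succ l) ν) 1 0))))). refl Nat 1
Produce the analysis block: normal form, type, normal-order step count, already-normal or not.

resulting normal form:
  \(e : Pi (c : Vec Nat 0). Nat). \(θ : Vec Nat 4). refl Nat 1
type:
  Pi (e : Pi (c : Vec Nat 0). Nat). Pi (θ : Vec Nat 4). Eq Nat 1 1
normal-order step count: 3
term was already normal: no
first contracted redex: a beta-redex


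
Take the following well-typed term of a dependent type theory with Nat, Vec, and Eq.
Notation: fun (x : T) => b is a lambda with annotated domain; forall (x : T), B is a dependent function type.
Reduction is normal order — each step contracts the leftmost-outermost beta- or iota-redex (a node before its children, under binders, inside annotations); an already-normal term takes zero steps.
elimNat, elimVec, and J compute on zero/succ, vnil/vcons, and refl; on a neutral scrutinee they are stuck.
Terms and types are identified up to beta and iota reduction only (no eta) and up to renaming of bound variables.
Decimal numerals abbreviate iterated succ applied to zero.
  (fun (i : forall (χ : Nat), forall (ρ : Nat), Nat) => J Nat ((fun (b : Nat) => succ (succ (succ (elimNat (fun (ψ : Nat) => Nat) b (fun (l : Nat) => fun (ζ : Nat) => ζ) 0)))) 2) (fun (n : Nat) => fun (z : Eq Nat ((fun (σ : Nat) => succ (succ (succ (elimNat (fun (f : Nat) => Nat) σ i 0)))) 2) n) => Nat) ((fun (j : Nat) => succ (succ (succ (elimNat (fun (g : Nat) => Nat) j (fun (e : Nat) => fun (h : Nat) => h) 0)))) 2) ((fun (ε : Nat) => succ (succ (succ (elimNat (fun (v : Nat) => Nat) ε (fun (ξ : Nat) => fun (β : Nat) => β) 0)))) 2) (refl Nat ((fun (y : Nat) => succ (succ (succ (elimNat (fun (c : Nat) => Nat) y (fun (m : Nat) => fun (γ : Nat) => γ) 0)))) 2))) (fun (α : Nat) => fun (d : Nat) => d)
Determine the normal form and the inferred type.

resulting normal form:
  5
inferred type:
  Nat
observation: the first redex contracted is a beta-redex; the normal form is reached in 4 normal-order steps.


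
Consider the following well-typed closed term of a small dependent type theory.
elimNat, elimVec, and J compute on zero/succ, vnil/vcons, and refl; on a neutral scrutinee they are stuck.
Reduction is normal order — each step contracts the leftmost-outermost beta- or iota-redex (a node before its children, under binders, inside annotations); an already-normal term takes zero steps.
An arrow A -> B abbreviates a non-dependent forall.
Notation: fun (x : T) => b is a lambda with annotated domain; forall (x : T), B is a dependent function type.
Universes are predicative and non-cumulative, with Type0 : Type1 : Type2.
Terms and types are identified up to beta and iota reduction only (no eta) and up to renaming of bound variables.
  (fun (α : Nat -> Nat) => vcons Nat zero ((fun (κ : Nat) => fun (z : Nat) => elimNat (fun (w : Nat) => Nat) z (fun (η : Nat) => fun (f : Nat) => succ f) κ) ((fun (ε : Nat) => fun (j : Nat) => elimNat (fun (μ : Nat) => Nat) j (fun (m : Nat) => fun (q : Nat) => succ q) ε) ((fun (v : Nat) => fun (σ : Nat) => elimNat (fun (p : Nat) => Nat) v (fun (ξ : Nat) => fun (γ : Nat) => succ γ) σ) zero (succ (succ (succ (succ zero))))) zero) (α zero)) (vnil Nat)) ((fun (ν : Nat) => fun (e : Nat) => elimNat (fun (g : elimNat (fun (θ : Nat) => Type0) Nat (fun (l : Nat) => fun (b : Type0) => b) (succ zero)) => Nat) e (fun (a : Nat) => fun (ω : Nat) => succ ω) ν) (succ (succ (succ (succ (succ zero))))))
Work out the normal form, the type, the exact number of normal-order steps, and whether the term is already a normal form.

resulting normal form:
  vcons Nat zero (succ (succ (succ (succ (succ (succ (succ (succ (succ zero))))))))) (vnil Nat)
inferred type:
  Vec Nat (succ zero)
normal-order step count: 64
already normal: no
first redex: a beta-redex


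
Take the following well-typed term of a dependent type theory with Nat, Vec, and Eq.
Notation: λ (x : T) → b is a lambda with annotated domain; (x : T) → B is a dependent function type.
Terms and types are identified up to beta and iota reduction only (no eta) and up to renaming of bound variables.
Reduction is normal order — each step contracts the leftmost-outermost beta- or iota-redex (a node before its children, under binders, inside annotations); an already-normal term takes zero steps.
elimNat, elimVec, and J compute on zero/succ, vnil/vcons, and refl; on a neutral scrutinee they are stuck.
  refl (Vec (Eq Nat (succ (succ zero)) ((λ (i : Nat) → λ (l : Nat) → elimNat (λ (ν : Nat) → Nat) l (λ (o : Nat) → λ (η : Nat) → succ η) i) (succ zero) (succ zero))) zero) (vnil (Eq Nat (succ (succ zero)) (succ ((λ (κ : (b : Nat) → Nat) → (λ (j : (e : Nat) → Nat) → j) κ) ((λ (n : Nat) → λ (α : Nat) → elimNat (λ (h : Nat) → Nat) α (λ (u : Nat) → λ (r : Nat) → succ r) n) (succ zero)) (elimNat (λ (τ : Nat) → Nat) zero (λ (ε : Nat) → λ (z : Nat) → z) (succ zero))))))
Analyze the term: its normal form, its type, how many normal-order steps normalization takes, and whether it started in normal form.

reduced normal form:
  refl (Vec (Eq Nat (succ (succ zero)) (succ (succ zero))) zero) (vnil (Eq Nat (succ (succ zero)) (succ (succ zero))))
inferred type:
  Eq (Vec (Eq Nat (succ (succ zero)) (succ (succ zero))) zero) (vnil (Eq Nat (succ (succ zero)) (succ (succ zero)))) (vnil (Eq Nat (succ (succ zero)) (succ (succ zero))))
steps to reach normal form (normal order): 18
already normal: no
first contracted redex: a beta-redex


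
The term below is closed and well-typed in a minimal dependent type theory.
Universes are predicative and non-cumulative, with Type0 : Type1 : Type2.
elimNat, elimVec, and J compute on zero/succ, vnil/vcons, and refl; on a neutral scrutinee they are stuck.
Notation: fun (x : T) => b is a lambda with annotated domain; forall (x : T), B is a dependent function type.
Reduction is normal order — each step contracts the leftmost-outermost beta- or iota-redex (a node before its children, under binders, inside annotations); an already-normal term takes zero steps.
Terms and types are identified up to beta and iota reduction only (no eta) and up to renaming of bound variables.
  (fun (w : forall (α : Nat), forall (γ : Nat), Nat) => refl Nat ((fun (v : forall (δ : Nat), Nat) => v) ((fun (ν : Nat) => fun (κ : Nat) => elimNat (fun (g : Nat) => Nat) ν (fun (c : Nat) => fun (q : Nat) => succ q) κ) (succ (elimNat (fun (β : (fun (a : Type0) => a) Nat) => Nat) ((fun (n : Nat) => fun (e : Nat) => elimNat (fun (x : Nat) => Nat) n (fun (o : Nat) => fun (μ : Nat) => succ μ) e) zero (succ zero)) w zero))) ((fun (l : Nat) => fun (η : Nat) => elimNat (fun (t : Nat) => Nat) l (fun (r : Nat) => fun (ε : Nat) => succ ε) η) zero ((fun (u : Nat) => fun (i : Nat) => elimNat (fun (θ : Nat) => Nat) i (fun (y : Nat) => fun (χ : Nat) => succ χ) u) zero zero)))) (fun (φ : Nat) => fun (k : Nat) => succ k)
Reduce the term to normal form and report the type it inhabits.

resulting normal form:
  refl Nat (succ (succ zero))
type:
  Eq Nat (succ (succ zero)) (succ (succ zero))
observation: the term reaches its normal form after 18 normal-order steps.


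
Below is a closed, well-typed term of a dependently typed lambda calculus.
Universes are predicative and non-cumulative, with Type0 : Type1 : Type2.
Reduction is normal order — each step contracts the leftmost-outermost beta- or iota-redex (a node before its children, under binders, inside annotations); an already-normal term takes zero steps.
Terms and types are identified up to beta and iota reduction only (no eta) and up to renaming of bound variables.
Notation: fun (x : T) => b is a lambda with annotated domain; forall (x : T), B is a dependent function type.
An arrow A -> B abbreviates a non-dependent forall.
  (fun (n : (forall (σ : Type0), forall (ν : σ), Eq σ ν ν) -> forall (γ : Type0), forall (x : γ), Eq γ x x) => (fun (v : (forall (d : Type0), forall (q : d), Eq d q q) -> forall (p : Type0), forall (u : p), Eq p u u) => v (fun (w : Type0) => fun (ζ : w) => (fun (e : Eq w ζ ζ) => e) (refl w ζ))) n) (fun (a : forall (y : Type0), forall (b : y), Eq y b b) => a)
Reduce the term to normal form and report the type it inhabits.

normal form:
  fun (n : Type0) => fun (σ : n) => refl n σ
the term's type:
  forall (n : Type0), forall (σ : n), Eq n σ σ
observation: the first redex contracted is a beta-redex; the normal form is reached in 4 normal-order steps.


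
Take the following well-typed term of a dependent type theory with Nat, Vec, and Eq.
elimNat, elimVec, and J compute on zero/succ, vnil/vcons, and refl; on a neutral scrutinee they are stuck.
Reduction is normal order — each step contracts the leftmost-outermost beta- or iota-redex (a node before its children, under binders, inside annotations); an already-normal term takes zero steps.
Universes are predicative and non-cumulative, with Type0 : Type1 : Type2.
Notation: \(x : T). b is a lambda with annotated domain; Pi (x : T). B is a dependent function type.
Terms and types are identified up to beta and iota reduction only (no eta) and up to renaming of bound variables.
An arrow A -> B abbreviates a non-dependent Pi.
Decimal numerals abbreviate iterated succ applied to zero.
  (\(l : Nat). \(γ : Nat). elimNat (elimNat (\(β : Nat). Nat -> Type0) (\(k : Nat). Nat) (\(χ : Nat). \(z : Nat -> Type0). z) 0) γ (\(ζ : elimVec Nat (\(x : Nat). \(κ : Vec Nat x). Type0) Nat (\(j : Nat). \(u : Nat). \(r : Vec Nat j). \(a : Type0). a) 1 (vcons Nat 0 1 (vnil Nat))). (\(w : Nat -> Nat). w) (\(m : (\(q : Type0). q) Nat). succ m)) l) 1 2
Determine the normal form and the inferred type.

reduced normal form:
  3
inferred type:
  Nat


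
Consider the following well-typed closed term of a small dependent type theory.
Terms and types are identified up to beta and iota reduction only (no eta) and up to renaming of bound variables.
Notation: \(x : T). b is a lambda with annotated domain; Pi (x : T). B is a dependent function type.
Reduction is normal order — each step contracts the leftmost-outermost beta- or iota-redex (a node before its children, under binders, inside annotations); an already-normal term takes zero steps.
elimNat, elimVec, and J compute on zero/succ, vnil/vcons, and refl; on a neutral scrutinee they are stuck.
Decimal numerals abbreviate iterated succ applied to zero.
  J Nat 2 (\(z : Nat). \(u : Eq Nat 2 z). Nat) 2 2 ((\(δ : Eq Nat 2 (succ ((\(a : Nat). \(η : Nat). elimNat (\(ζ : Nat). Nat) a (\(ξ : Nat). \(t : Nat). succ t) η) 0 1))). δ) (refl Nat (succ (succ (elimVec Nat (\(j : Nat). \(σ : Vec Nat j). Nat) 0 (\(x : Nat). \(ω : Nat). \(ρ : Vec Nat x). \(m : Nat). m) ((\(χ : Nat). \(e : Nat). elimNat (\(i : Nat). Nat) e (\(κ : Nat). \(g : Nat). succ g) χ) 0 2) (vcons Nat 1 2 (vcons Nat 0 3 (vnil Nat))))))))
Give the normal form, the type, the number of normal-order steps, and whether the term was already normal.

resulting normal form:
  2
inferred type:
  Nat
normal-order step count: 2
started in normal form: no
first contracted redex: a beta-redex


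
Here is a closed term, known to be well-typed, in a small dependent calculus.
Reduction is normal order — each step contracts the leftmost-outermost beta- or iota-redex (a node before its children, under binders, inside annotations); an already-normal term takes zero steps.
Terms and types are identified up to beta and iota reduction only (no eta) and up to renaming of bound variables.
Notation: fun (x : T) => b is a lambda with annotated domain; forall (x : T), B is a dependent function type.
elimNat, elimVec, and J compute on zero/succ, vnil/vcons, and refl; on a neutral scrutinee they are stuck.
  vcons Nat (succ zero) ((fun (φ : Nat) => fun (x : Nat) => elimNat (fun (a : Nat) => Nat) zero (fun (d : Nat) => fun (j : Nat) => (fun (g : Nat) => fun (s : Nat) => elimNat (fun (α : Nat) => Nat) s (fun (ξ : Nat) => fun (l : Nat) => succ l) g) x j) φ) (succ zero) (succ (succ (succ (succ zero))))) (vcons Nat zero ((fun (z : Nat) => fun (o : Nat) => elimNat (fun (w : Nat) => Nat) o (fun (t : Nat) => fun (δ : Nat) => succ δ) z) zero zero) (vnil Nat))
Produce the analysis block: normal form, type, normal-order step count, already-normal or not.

normal form:
  vcons Nat (succ zero) (succ (succ (succ (succ zero)))) (vcons Nat zero zero (vnil Nat))
type:
  Vec Nat (succ (succ zero))
steps to reach normal form (normal order): 24
started in normal form: no
first redex: a beta-redex


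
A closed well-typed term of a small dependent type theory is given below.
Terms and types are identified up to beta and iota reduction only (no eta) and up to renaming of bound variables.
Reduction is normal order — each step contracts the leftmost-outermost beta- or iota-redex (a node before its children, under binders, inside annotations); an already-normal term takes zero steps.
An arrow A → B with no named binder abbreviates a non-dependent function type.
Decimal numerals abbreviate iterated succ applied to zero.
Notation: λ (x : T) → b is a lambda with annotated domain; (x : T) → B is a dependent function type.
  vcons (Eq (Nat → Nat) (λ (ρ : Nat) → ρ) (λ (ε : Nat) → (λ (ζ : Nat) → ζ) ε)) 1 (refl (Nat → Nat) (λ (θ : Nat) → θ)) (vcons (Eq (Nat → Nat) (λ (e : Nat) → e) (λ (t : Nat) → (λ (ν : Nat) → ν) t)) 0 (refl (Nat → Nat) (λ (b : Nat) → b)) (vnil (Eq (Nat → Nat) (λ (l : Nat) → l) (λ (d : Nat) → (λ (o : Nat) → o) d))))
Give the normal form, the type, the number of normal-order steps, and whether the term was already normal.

reduced normal form:
  vcons (Eq (Nat → Nat) (λ (ρ : Nat) → ρ) (λ (ε : Nat) → ε)) 1 (refl (Nat → Nat) (λ (ζ : Nat) → ζ)) (vcons (Eq (Nat → Nat) (λ (θ : Nat) → θ) (λ (e : Nat) → e)) 0 (refl (Nat → Nat) (λ (t : Nat) → t)) (vnil (Eq (Nat → Nat) (λ (ν : Nat) → ν) (λ (b : Nat) → b))))
type:
  Vec (Eq (Nat → Nat) (λ (ρ : Nat) → ρ) (λ (ε : Nat) → ε)) 2
reduction steps (normal order): 3
started in normal form: no
first contracted redex: a beta-redex


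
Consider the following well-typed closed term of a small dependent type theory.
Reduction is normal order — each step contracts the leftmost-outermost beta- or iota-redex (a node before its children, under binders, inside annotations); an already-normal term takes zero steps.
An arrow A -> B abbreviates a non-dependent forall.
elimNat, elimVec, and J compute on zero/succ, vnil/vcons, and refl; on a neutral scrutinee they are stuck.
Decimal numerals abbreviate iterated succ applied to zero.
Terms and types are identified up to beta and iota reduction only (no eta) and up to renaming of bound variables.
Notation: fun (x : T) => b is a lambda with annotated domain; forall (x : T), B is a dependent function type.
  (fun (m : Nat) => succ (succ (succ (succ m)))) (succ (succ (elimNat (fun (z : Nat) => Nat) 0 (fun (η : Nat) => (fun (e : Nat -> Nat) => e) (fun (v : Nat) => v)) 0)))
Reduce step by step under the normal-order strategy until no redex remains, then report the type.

normal-order reduction sequence:
  (fun (m : Nat) => succ (succ (succ (succ m)))) (succ (succ (elimNat (fun (z : Nat) => Nat) 0 (fun (η : Nat) => (fun (e : Nat -> Nat) => e) (fun (v : Nat) => v)) 0)))
  ~> succ (succ (succ (succ (succ (succ (elimNat (fun (m : Nat) => Nat) 0 (fun (z : Nat) => (fun (η : Nat -> Nat) => η) (fun (e : Nat) => e)) 0))))))
  ~> 6
type:
  Nat


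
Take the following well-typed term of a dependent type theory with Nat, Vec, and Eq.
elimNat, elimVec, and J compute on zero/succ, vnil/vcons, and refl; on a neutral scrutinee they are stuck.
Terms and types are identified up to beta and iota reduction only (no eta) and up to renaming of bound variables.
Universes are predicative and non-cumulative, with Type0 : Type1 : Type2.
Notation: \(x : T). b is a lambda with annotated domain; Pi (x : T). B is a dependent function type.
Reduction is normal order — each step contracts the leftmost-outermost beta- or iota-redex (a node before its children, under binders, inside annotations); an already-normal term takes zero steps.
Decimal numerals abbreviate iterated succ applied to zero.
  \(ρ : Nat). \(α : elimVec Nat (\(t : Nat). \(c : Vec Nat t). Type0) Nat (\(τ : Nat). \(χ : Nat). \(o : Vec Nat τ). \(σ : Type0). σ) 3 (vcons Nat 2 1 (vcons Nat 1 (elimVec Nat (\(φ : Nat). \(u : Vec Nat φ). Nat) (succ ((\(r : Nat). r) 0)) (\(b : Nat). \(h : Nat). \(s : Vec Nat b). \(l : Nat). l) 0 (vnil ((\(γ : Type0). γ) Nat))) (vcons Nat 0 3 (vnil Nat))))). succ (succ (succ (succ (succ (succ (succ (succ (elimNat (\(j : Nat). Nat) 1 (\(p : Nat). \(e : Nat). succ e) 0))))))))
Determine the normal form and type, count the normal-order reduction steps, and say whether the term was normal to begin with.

normal form:
  \(ρ : Nat). \(α : Nat). 9
the term's type:
  Pi (ρ : Nat). Pi (α : Nat). Nat
normal-order step count: 17
term was already normal: no
first redex: an elimVec iota-redex


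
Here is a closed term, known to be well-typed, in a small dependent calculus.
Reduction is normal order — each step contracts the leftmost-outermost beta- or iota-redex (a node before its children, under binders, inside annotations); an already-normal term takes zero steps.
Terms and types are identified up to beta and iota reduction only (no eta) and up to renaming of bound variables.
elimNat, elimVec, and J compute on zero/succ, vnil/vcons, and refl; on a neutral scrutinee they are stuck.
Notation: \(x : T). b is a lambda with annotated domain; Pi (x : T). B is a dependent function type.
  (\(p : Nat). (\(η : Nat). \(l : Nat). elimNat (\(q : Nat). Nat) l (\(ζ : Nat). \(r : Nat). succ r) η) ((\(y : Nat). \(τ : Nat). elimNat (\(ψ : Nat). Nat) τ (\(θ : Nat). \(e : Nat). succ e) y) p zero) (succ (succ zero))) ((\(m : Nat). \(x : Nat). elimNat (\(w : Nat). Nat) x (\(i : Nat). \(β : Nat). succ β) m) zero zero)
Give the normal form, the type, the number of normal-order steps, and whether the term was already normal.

resulting normal form:
  succ (succ zero)
type:
  Nat
steps to reach normal form (normal order): 10
already normal: no
first redex: a beta-redex


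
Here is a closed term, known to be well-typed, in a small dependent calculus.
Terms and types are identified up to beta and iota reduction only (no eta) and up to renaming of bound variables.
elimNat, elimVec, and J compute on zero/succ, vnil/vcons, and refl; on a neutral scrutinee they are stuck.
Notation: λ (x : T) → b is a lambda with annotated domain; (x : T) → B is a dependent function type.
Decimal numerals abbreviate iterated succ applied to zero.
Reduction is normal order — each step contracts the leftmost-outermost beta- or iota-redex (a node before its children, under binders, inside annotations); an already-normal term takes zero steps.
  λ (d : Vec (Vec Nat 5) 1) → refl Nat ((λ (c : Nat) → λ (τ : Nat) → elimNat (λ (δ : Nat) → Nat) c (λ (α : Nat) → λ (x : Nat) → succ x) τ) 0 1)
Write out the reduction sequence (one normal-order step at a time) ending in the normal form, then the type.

normal-order reduction sequence:
  λ (d : Vec (Vec Nat 5) 1) → refl Nat ((λ (c : Nat) → λ (τ : Nat) → elimNat (λ (δ : Nat) → Nat) c (λ (α : Nat) → λ (x : Nat) → succ x) τ) 0 1)
  ~> λ (d : Vec (Vec Nat 5) 1) → refl Nat ((λ (c : Nat) → elimNat (λ (τ : Nat) → Nat) 0 (λ (δ : Nat) → λ (α : Nat) → succ α) c) 1)
  ~> λ (d : Vec (Vec Nat 5) 1) → refl Nat (elimNat (λ (c : Nat) → Nat) 0 (λ (τ : Nat) → λ (δ : Nat) → succ δ) 1)
  ~> λ (d : Vec (Vec Nat 5) 1) → refl Nat ((λ (c : Nat) → λ (τ : Nat) → succ τ) 0 (elimNat (λ (δ : Nat) → Nat) 0 (λ (α : Nat) → λ (x : Nat) → succ x) 0))
  ~> λ (d : Vec (Vec Nat 5) 1) → refl Nat ((λ (c : Nat) → succ c) (elimNat (λ (τ : Nat) → Nat) 0 (λ (δ : Nat) → λ (α : Nat) → succ α) 0))
  ~> λ (d : Vec (Vec Nat 5) 1) → refl Nat (succ (elimNat (λ (c : Nat) → Nat) 0 (λ (τ : Nat) → λ (δ : Nat) → succ δ) 0))
  ~> λ (d : Vec (Vec Nat 5) 1) → refl Nat 1
inferred type:
  (d : Vec (Vec Nat 5) 1) → Eq Nat 1 1


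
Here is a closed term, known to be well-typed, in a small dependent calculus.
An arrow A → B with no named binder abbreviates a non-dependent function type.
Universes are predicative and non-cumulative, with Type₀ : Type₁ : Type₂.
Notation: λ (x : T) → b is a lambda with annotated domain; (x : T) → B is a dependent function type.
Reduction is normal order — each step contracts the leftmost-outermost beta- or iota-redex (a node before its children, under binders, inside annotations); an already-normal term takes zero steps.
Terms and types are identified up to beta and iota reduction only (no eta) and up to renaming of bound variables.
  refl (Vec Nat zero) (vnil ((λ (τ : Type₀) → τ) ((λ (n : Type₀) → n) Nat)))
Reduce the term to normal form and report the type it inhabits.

reduced normal form:
  refl (Vec Nat zero) (vnil Nat)
inferred type:
  Eq (Vec Nat zero) (vnil Nat) (vnil Nat)


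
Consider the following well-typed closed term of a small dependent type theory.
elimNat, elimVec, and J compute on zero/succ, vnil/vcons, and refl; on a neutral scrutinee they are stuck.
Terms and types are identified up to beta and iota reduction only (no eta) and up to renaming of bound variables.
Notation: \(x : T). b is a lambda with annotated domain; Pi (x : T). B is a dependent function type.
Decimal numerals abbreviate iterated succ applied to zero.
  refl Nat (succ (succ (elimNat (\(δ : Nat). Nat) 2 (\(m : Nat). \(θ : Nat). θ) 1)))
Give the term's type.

the term's type:
  Eq Nat 4 4


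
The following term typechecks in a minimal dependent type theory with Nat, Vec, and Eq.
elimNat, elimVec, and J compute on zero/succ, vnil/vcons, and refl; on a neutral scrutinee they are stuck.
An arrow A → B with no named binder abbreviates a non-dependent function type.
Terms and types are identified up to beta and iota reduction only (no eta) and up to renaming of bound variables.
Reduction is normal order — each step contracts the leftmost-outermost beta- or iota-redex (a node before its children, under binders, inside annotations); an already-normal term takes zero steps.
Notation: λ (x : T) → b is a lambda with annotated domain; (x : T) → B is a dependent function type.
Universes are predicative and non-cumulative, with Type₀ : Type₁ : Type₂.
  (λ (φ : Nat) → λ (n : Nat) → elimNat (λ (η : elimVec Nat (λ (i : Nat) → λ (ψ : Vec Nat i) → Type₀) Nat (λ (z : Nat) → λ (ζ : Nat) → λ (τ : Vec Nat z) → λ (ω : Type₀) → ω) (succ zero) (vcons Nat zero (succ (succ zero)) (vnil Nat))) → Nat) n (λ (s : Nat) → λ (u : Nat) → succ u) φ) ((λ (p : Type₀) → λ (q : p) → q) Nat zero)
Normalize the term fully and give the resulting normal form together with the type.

normal form:
  λ (φ : Nat) → φ
the term's type:
  Nat → Nat
observation: reduction starts at a beta-redex, and 10 normal-order steps reach the normal form.


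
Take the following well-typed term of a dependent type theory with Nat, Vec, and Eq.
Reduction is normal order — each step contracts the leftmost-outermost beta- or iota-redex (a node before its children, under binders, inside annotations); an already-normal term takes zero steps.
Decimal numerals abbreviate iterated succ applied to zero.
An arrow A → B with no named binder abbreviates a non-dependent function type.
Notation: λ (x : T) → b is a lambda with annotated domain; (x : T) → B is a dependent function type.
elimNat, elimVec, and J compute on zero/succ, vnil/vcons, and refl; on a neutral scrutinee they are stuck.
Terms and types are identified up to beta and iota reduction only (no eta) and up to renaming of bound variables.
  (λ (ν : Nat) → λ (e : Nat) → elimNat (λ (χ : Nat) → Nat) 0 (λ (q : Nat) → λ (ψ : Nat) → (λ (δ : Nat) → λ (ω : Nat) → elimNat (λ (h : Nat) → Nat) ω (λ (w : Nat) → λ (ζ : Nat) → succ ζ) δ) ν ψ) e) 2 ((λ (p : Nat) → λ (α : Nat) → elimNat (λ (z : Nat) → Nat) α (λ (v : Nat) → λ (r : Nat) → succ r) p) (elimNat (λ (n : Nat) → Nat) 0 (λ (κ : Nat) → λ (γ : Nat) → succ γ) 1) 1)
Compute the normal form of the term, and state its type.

reduced normal form:
  4
type:
  Nat
observation: 28 normal-order steps normalize the term, beginning with a beta-redex.


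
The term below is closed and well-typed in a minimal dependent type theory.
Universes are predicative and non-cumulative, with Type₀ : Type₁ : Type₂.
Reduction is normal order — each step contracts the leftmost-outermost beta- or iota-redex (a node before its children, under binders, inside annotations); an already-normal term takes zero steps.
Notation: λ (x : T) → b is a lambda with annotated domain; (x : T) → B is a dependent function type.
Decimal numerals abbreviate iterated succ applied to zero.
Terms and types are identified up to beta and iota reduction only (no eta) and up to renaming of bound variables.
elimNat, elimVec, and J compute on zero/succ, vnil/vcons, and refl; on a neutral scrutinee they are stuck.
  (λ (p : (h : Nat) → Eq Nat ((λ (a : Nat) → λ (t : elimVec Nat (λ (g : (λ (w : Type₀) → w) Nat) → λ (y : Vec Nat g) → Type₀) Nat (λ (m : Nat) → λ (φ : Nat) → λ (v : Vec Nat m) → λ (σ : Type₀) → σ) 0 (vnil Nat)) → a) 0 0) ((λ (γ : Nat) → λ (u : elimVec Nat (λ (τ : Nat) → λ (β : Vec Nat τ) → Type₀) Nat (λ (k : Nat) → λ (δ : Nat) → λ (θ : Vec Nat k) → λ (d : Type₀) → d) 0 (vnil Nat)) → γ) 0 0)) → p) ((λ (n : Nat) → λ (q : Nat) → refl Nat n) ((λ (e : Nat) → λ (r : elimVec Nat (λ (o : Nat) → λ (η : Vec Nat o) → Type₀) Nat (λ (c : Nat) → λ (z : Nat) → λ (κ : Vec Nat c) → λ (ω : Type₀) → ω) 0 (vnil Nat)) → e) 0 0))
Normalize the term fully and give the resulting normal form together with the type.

resulting normal form:
  λ (p : Nat) → refl Nat 0
the term's type:
  (p : Nat) → Eq Nat 0 0


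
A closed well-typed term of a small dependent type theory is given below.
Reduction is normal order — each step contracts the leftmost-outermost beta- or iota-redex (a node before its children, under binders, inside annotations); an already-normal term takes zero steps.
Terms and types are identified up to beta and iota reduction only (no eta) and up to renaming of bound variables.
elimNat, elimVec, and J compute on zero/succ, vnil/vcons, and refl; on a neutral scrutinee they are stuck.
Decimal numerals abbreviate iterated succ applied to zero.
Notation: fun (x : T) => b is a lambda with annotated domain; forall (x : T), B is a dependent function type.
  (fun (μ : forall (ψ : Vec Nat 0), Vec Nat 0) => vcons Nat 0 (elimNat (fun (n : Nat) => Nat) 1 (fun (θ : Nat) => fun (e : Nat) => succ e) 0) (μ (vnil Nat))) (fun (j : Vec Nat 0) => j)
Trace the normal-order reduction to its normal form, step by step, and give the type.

normal-order reduction sequence:
  (fun (μ : forall (ψ : Vec Nat 0), Vec Nat 0) => vcons Nat 0 (elimNat (fun (n : Nat) => Nat) 1 (fun (θ : Nat) => fun (e : Nat) => succ e) 0) (μ (vnil Nat))) (fun (j : Vec Nat 0) => j)
  ~> vcons Nat 0 (elimNat (fun (μ : Nat) => Nat) 1 (fun (ψ : Nat) => fun (n : Nat) => succ n) 0) ((fun (θ : Vec Nat 0) => θ) (vnil Nat))
  ~> vcons Nat 0 1 ((fun (μ : Vec Nat 0) => μ) (vnil Nat))
  ~> vcons Nat 0 1 (vnil Nat)
type:
  Vec Nat 1


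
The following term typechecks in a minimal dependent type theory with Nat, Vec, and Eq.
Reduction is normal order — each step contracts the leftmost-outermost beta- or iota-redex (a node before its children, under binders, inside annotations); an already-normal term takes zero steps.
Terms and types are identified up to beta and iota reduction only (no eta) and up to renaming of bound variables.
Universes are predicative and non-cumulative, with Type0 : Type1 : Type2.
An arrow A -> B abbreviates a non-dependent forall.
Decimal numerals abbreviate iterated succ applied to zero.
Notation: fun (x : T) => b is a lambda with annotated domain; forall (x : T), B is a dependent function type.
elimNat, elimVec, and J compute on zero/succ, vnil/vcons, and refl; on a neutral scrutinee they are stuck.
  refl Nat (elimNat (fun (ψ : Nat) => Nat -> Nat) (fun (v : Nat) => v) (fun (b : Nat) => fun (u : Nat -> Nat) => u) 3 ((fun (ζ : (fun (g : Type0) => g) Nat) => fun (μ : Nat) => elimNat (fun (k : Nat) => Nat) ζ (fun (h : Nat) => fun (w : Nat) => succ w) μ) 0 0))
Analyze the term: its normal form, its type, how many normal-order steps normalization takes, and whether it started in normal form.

resulting normal form:
  refl Nat 0
inferred type:
  Eq Nat 0 0
reduction steps (normal order): 14
term was already normal: no
first contracted redex: an elimNat iota-redex


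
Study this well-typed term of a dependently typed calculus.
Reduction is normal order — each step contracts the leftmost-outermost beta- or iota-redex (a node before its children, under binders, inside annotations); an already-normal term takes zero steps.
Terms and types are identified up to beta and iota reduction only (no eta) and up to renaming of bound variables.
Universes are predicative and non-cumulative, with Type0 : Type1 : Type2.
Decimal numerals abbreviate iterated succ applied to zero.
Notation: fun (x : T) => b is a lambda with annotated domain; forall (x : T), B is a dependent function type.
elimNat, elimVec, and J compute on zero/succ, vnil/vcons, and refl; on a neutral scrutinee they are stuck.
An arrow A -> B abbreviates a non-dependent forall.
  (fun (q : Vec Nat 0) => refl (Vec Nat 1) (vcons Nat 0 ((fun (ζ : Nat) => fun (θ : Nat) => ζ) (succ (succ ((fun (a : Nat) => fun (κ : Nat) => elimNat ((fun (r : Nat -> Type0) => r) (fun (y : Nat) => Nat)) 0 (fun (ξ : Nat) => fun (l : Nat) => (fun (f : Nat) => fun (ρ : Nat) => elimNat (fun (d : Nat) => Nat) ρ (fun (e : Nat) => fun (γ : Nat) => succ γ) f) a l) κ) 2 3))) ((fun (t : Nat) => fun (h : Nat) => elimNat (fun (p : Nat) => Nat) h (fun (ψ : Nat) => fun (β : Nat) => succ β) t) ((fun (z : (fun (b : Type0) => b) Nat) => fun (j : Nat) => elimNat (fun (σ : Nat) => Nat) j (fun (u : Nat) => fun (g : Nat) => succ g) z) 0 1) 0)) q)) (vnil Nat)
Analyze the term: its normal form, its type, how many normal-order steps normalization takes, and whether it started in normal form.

normal form:
  refl (Vec Nat 1) (vcons Nat 0 8 (vnil Nat))
type:
  Eq (Vec Nat 1) (vcons Nat 0 8 (vnil Nat)) (vcons Nat 0 8 (vnil Nat))
normal-order step count: 42
already normal: no
first redex: a beta-redex


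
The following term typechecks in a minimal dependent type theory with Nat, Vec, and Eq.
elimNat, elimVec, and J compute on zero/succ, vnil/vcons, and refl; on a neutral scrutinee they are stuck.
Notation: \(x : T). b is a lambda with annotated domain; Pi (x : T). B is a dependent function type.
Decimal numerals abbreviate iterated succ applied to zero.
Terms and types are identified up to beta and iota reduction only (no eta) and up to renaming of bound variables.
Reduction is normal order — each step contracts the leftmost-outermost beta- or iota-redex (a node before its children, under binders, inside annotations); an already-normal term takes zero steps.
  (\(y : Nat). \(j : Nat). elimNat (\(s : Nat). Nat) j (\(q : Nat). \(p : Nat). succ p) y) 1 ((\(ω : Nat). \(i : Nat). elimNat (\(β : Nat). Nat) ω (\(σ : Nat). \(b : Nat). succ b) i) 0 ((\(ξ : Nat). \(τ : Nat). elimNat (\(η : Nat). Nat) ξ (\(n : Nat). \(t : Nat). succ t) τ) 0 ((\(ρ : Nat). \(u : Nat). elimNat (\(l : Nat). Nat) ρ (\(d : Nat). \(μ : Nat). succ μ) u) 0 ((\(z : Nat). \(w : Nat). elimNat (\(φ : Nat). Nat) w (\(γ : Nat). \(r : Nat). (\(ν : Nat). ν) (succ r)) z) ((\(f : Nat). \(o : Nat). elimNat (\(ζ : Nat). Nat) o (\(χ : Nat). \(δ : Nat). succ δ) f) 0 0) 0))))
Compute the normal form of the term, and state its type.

normal form:
  1
inferred type:
  Nat


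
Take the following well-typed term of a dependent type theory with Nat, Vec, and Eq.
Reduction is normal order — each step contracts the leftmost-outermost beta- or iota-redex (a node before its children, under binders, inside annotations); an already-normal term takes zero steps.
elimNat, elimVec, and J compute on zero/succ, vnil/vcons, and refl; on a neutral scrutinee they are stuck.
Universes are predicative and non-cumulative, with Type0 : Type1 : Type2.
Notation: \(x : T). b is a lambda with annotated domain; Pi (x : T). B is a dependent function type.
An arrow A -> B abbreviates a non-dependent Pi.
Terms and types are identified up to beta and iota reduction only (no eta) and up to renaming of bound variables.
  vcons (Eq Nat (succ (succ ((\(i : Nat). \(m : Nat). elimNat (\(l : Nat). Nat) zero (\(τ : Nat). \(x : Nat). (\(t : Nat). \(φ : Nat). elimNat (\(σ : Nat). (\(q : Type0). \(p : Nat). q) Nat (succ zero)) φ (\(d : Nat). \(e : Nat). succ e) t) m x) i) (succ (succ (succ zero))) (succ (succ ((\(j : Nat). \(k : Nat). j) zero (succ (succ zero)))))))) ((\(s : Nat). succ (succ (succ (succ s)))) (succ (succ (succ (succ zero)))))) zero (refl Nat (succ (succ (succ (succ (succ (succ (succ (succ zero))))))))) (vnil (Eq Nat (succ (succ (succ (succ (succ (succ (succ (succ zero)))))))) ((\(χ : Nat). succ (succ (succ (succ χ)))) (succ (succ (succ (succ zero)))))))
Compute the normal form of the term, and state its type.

reduced normal form:
  vcons (Eq Nat (succ (succ (succ (succ (succ (succ (succ (succ zero)))))))) (succ (succ (succ (succ (succ (succ (succ (succ zero))))))))) zero (refl Nat (succ (succ (succ (succ (succ (succ (succ (succ zero))))))))) (vnil (Eq Nat (succ (succ (succ (succ (succ (succ (succ (succ zero)))))))) (succ (succ (succ (succ (succ (succ (succ (succ zero))))))))))
type:
  Vec (Eq Nat (succ (succ (succ (succ (succ (succ (succ (succ zero)))))))) (succ (succ (succ (succ (succ (succ (succ (succ zero))))))))) (succ zero)
observation: the leftmost-outermost redex is a beta-redex, and normalization takes 53 steps.


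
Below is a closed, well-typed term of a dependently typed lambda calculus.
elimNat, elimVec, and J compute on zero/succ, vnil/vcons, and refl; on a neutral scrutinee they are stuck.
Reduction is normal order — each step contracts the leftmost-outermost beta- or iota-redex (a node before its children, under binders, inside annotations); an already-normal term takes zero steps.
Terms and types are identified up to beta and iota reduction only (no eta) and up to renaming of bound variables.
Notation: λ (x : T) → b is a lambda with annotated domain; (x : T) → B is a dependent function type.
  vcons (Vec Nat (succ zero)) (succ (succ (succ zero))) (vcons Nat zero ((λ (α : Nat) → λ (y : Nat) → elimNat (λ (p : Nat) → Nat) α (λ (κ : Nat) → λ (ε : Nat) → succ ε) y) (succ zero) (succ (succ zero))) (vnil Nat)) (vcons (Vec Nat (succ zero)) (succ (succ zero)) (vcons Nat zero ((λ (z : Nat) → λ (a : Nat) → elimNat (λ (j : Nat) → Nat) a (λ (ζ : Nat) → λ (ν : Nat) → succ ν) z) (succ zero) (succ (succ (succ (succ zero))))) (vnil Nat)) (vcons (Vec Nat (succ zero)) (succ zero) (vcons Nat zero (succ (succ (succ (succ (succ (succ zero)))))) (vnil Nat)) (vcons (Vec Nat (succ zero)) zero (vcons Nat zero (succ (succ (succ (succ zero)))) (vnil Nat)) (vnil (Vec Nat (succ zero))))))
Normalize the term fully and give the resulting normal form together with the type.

normal form:
  vcons (Vec Nat (succ zero)) (succ (succ (succ zero))) (vcons Nat zero (succ (succ (succ zero))) (vnil Nat)) (vcons (Vec Nat (succ zero)) (succ (succ zero)) (vcons Nat zero (succ (succ (succ (succ (succ zero))))) (vnil Nat)) (vcons (Vec Nat (succ zero)) (succ zero) (vcons Nat zero (succ (succ (succ (succ (succ (succ zero)))))) (vnil Nat)) (vcons (Vec Nat (succ zero)) zero (vcons Nat zero (succ (succ (succ (succ zero)))) (vnil Nat)) (vnil (Vec Nat (succ zero))))))
inferred type:
  Vec (Vec Nat (succ zero)) (succ (succ (succ (succ zero))))


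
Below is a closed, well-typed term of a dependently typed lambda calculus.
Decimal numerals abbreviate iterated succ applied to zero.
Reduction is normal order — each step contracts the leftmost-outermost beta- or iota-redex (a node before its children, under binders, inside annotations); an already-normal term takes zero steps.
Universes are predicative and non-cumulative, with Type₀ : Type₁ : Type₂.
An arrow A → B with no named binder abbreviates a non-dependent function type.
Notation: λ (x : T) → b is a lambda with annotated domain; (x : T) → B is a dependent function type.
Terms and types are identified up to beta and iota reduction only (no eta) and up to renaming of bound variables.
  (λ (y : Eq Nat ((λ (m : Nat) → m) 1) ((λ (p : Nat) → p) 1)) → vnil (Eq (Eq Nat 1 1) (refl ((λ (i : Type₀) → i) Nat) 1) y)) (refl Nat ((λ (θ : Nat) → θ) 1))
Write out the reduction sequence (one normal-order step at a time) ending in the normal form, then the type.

reduction (normal order):
  (λ (y : Eq Nat ((λ (m : Nat) → m) 1) ((λ (p : Nat) → p) 1)) → vnil (Eq (Eq Nat 1 1) (refl ((λ (i : Type₀) → i) Nat) 1) y)) (refl Nat ((λ (θ : Nat) → θ) 1))
  ~> vnil (Eq (Eq Nat 1 1) (refl ((λ (y : Type₀) → y) Nat) 1) (refl Nat ((λ (m : Nat) → m) 1)))
  ~> vnil (Eq (Eq Nat 1 1) (refl Nat 1) (refl Nat ((λ (y : Nat) → y) 1)))
  ~> vnil (Eq (Eq Nat 1 1) (refl Nat 1) (refl Nat 1))
inferred type:
  Vec (Eq (Eq Nat 1 1) (refl Nat 1) (refl Nat 1)) 0


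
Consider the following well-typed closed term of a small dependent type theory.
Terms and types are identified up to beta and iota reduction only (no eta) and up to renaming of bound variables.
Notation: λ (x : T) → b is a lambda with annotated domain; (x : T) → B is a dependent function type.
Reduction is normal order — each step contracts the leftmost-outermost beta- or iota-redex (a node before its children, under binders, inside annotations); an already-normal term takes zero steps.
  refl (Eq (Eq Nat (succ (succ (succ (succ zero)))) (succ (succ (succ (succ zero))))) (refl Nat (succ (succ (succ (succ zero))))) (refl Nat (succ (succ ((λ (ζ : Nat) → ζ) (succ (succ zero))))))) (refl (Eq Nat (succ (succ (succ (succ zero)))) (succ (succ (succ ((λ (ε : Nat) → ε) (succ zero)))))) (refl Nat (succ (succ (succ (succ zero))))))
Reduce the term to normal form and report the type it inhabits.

resulting normal form:
  refl (Eq (Eq Nat (succ (succ (succ (succ zero)))) (succ (succ (succ (succ zero))))) (refl Nat (succ (succ (succ (succ zero))))) (refl Nat (succ (succ (succ (succ zero)))))) (refl (Eq Nat (succ (succ (succ (succ zero)))) (succ (succ (succ (succ zero))))) (refl Nat (succ (succ (succ (succ zero))))))
inferred type:
  Eq (Eq (Eq Nat (succ (succ (succ (succ zero)))) (succ (succ (succ (succ zero))))) (refl Nat (succ (succ (succ (succ zero))))) (refl Nat (succ (succ (succ (succ zero)))))) (refl (Eq Nat (succ (succ (succ (succ zero)))) (succ (succ (succ (succ zero))))) (refl Nat (succ (succ (succ (succ zero)))))) (refl (Eq Nat (succ (succ (succ (succ zero)))) (succ (succ (succ (succ zero))))) (refl Nat (succ (succ (succ (succ zero))))))


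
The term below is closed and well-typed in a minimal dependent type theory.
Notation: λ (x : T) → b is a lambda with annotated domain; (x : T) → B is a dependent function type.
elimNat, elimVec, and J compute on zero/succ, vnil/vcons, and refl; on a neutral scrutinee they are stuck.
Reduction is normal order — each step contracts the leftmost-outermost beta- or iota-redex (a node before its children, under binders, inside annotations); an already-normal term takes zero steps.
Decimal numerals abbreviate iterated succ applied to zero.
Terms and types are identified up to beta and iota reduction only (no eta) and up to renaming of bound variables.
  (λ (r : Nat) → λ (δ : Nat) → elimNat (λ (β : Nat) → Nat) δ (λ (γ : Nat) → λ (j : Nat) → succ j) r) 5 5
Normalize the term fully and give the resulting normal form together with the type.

resulting normal form:
  10
the term's type:
  Nat
observation: contracting a beta-redex first, the term normalizes in 18 steps.
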